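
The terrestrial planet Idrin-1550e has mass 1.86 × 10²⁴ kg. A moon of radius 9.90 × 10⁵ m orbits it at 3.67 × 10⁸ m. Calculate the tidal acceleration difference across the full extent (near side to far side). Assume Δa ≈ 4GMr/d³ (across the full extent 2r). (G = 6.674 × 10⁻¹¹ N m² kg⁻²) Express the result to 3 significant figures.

a_tidal = 4GMr/d³
        = 4 × (6.674 × 10⁻¹¹) × (1.86 × 10²⁴) × (9.90 × 10⁵) / (3.67 × 10⁸)³
        = 9.94 × 10⁻⁶ m/s²

9.94 × 10⁻⁶ m/s²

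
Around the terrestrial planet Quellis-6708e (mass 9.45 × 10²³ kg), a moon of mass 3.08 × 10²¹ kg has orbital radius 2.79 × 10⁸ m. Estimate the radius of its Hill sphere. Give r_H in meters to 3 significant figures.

r_H ≈ a (m/3M)^(1/3)
    = (2.79 × 10⁸) × (3.08 × 10²¹ / (3 × 9.45 × 10²³))^(1/3)
    = 2.87 × 10⁷ m

2.87 × 10⁷ m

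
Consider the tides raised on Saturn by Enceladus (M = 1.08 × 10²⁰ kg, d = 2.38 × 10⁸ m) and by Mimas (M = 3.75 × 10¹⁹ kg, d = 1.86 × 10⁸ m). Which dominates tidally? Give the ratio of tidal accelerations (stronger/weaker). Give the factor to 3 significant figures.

Enceladus, by a factor of ≈ 1.37

Compare M/d³ for the two perturbers:
Enceladus: (1.08 × 10²⁰) / (2.38 × 10⁸)³ = 8.011 × 10⁻⁶
Mimas: (3.75 × 10¹⁹) / (1.86 × 10⁸)³ = 5.828 × 10⁻⁶
Ratio (larger/smaller) = 1.37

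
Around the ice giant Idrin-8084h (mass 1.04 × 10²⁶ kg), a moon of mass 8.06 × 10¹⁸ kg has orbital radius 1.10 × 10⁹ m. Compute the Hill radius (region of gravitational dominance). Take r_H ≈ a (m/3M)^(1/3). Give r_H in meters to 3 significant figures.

r_H ≈ a (m/3M)^(1/3)
    = (1.10 × 10⁹) × (8.06 × 10¹⁸ / (3 × 1.04 × 10²⁶))^(1/3)
    = 3.25 × 10⁶ m

3.25 × 10⁶ m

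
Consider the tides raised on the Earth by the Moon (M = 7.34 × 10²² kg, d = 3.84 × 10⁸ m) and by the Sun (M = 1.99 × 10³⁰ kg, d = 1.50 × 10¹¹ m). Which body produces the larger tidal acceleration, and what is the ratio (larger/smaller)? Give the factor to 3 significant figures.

Compare M/d³ for the two perturbers:
The Moon: (7.34 × 10²²) / (3.84 × 10⁸)³ = 1.296 × 10⁻³
The Sun: (1.99 × 10³⁰) / (1.50 × 10¹¹)³ = 5.896 × 10⁻⁴
Ratio (larger/smaller) = 2.20

The Moon, by a factor of ≈ 2.20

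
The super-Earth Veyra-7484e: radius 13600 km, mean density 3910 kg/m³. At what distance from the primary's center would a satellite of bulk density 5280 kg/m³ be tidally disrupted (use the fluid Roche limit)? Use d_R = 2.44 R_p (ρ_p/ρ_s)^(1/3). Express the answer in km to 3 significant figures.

30000 km

d_R = 2.44 × 13600 km × (3910/5280)^(1/3)
    = 30000 km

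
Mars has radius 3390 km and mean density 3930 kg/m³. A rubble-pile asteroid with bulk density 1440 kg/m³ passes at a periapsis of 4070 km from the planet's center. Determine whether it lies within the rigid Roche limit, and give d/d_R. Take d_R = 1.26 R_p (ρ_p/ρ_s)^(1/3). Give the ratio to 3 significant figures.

inside; d/d_R ≈ 0.682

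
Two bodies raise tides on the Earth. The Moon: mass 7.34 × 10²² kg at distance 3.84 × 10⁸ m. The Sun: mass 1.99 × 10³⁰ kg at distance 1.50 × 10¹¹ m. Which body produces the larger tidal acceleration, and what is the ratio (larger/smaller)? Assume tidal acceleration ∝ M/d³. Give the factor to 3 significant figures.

Tidal stretch scales as M/d³; compute that for each body.
The Moon: (7.34 × 10²²) / (3.84 × 10⁸)³ = 1.296 × 10⁻³
The Sun: (1.99 × 10³⁰) / (1.50 × 10¹¹)³ = 5.896 × 10⁻⁴
Ratio (larger/smaller) = 2.20

The Moon, by a factor of ≈ 2.20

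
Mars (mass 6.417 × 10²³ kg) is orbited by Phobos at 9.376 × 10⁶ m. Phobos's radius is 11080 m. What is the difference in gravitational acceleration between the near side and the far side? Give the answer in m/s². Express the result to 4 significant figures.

a_tidal = 4GMr/d³
        = 4 × (6.674 × 10⁻¹¹) × (6.417 × 10²³) × (11080) / (9.376 × 10⁶)³
        = 2.303 × 10⁻³ m/s²

2.303 × 10⁻³ m/s²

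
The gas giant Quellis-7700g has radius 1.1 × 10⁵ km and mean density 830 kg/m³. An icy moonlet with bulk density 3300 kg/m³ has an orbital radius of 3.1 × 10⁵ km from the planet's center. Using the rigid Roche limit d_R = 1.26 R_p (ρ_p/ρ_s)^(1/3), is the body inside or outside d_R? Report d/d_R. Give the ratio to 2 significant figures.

outside; d/d_R ≈ 3.5

d_R = 1.26 × (1.1 × 10⁵ km) × (830/3300)^(1/3) = 87490 km
d/d_R = (3.1 × 10⁵) / (87490) = 3.5
Since d/d_R > 1, the body is outside the Roche limit.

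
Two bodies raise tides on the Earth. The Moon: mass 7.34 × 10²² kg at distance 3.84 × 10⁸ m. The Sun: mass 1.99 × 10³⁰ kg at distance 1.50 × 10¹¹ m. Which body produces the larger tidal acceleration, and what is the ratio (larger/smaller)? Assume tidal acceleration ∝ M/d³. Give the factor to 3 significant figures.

The tide-raising term goes as M/d³ (the gradient of a 1/d² field).
The Moon: (7.34 × 10²²) / (3.84 × 10⁸)³ = 1.296 × 10⁻³
The Sun: (1.99 × 10³⁰) / (1.50 × 10¹¹)³ = 5.896 × 10⁻⁴
Ratio (larger/smaller) = 2.20

The Moon, by a factor of ≈ 2.20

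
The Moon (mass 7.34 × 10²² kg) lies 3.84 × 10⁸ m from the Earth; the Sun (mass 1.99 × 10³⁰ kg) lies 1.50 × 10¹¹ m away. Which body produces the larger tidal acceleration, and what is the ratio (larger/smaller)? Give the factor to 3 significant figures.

The Moon, by a factor of ≈ 2.20

The tide-raising term goes as M/d³ (the gradient of a 1/d² field).
The Moon: (7.34 × 10²²) / (3.84 × 10⁸)³ = 1.296 × 10⁻³
The Sun: (1.99 × 10³⁰) / (1.50 × 10¹¹)³ = 5.896 × 10⁻⁴
Ratio (larger/smaller) = 2.20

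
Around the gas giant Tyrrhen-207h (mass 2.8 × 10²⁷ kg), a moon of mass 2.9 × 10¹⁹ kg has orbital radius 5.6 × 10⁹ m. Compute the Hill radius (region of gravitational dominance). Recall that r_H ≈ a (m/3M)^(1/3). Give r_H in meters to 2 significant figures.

8.5 × 10⁶ m

r_H ≈ a (m/3M)^(1/3)
    = (5.6 × 10⁹) × (2.9 × 10¹⁹ / (3 × 2.8 × 10²⁷))^(1/3)
    = 8.5 × 10⁶ m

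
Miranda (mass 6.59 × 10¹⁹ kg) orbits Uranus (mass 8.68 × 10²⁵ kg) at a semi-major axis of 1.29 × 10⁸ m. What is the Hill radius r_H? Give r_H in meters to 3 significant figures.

8.16 × 10⁵ m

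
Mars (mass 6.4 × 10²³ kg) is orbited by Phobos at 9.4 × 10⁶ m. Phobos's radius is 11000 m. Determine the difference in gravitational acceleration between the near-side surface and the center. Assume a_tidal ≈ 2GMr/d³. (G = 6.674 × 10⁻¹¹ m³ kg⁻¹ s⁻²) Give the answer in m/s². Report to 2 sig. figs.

1.1 × 10⁻³ m/s²

Δa = 2GMr/d³
   = 2 × (6.674 × 10⁻¹¹) × (6.4 × 10²³) × (11000) / (9.4 × 10⁶)³
   = 1.1 × 10⁻³ m/s²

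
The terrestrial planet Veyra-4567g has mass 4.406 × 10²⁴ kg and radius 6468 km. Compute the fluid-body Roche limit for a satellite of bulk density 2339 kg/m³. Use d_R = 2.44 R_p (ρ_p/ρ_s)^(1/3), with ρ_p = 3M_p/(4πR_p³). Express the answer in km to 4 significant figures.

ρ_p = 3M_p/(4πR_p³) = 3 × (4.406 × 10²⁴) / (4π × (6.468 × 10⁶ m)³) = 3887 kg/m³
d_R = 2.44 × 6468 km × (3887/2339)^(1/3)
    = 18690 km

18690 km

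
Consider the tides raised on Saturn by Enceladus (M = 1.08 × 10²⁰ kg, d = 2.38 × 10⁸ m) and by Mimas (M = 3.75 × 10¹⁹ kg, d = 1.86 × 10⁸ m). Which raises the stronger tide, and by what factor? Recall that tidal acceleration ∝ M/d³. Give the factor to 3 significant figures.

Tidal acceleration ∝ M/d³, so compare M/d³ for each.
Enceladus: (1.08 × 10²⁰) / (2.38 × 10⁸)³ = 8.011 × 10⁻⁶
Mimas: (3.75 × 10¹⁹) / (1.86 × 10⁸)³ = 5.828 × 10⁻⁶
Ratio (larger/smaller) = 1.37

Enceladus, by a factor of ≈ 1.37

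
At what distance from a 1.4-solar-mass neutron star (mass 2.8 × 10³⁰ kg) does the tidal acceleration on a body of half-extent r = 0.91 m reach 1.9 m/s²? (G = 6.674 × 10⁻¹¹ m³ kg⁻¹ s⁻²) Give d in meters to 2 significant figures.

2GMr/d³ = a_tidal  ⇒  d = (2GMr / a_tidal)^(1/3)
d = (2 × 6.674×10⁻¹¹ × (2.8 × 10³⁰) × (0.91) / (1.9))^(1/3)
  = 5.6 × 10⁶ m

5.6 × 10⁶ m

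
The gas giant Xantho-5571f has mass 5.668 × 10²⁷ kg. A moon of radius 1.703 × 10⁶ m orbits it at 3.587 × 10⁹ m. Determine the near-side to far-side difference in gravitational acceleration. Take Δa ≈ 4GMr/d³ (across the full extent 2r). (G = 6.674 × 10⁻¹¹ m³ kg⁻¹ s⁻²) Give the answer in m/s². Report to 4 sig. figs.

Differencing GM/(d−r)² and GM/(d+r)² to first order in r/d gives 4GMr/d³.
a_tidal = 4GMr/d³
        = 4 × (6.674 × 10⁻¹¹) × (5.668 × 10²⁷) × (1.703 × 10⁶) / (3.587 × 10⁹)³
        = 5.583 × 10⁻⁵ m/s²

5.583 × 10⁻⁵ m/s²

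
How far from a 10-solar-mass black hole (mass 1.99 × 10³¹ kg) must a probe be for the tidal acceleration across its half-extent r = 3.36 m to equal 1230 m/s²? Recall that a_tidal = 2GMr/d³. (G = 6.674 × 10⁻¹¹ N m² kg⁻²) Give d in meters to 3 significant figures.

1.94 × 10⁶ m

2GMr/d³ = a_tidal  ⇒  d = (2GMr / a_tidal)^(1/3)
d = (2 × 6.674×10⁻¹¹ × (1.99 × 10³¹) × (3.36) / (1230))^(1/3)
  = 1.94 × 10⁶ m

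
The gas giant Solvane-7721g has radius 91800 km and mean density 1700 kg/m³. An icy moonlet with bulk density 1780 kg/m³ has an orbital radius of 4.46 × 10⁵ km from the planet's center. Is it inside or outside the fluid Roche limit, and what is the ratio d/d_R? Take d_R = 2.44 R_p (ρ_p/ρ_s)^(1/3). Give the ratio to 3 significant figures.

d_R = 2.44 × (91800 km) × (1700/1780)^(1/3) = 2.206 × 10⁵ km
d/d_R = (4.46 × 10⁵) / (2.206 × 10⁵) = 2.02
Since d/d_R > 1, the body is outside the Roche limit.

outside; d/d_R ≈ 2.02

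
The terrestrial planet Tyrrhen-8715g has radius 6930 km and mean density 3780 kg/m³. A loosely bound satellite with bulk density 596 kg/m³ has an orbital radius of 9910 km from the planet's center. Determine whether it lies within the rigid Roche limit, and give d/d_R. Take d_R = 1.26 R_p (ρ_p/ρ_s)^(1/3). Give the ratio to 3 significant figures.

d_R = 1.26 × (6930 km) × (3780/596)^(1/3) = 16160 km
d/d_R = (9910) / (16160) = 0.613
Since d/d_R < 1, the body is inside the Roche limit.

inside; d/d_R ≈ 0.613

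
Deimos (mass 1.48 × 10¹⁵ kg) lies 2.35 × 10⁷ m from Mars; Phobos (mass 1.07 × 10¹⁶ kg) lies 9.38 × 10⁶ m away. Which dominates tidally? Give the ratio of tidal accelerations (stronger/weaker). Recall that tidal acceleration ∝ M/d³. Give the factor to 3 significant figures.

Phobos, by a factor of ≈ 114

Tidal stretch scales as M/d³; compute that for each body.
Deimos: (1.48 × 10¹⁵) / (2.35 × 10⁷)³ = 1.140 × 10⁻⁷
Phobos: (1.07 × 10¹⁶) / (9.38 × 10⁶)³ = 1.297 × 10⁻⁵
Ratio (larger/smaller) = 114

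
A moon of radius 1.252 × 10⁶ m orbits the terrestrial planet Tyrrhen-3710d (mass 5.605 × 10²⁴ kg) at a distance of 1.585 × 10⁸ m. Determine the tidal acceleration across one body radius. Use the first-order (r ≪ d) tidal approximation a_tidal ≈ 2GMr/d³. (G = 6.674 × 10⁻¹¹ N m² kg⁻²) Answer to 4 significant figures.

2.352 × 10⁻⁴ m/s²

a_tidal = 2GMr/d³
        = 2 × (6.674 × 10⁻¹¹) × (5.605 × 10²⁴) × (1.252 × 10⁶) / (1.585 × 10⁸)³
        = 2.352 × 10⁻⁴ m/s²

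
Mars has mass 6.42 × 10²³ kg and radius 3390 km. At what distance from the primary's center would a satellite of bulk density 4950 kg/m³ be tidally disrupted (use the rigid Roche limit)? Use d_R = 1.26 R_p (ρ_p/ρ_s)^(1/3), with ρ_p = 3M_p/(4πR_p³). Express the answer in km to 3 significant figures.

3960 km

ρ_p = 3M_p/(4πR_p³) = 3 × (6.42 × 10²³) / (4π × (3.39 × 10⁶ m)³) = 3930 kg/m³
d_R = 1.26 × 3390 km × (3930/4950)^(1/3)
    = 3960 km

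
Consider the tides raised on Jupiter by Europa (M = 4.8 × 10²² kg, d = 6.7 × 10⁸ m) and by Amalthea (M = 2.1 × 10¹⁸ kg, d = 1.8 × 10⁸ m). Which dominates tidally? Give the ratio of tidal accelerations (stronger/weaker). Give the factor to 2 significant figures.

Tidal stretch scales as M/d³; compute that for each body.
Europa: (4.8 × 10²²) / (6.7 × 10⁸)³ = 1.596 × 10⁻⁴
Amalthea: (2.1 × 10¹⁸) / (1.8 × 10⁸)³ = 3.601 × 10⁻⁷
Ratio (larger/smaller) = 440

Europa, by a factor of ≈ 440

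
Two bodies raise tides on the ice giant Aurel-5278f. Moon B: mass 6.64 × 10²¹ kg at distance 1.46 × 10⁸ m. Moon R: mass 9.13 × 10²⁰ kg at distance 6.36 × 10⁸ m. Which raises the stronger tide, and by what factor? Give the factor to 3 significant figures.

Tidal acceleration ∝ M/d³, so compare M/d³ for each.
Moon B: (6.64 × 10²¹) / (1.46 × 10⁸)³ = 2.134 × 10⁻³
Moon R: (9.13 × 10²⁰) / (6.36 × 10⁸)³ = 3.549 × 10⁻⁶
Ratio (larger/smaller) = 601

Moon B, by a factor of ≈ 601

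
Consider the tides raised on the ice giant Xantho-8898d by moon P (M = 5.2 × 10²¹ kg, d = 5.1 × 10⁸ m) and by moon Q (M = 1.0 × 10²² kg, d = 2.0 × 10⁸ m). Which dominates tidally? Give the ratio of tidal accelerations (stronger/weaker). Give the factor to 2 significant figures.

Moon Q, by a factor of ≈ 32

The tide-raising term goes as M/d³ (the gradient of a 1/d² field).
Moon P: (5.2 × 10²¹) / (5.1 × 10⁸)³ = 3.920 × 10⁻⁵
Moon Q: (1.0 × 10²²) / (2.0 × 10⁸)³ = 1.250 × 10⁻³
Ratio (larger/smaller) = 32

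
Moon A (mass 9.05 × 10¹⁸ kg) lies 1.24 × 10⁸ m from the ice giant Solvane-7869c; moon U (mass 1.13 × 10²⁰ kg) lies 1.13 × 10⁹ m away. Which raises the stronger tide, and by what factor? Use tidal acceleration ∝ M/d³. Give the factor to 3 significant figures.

Moon A, by a factor of ≈ 60.6

The tide-raising term goes as M/d³ (the gradient of a 1/d² field).
Moon A: (9.05 × 10¹⁸) / (1.24 × 10⁸)³ = 4.747 × 10⁻⁶
Moon U: (1.13 × 10²⁰) / (1.13 × 10⁹)³ = 7.831 × 10⁻⁸
Ratio (larger/smaller) = 60.6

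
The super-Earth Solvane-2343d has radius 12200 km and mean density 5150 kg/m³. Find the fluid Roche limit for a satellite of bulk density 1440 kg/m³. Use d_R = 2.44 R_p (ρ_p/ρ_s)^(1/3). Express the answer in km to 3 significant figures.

d_R = 2.44 × 12200 km × (5150/1440)^(1/3)
    = 45500 km

45500 km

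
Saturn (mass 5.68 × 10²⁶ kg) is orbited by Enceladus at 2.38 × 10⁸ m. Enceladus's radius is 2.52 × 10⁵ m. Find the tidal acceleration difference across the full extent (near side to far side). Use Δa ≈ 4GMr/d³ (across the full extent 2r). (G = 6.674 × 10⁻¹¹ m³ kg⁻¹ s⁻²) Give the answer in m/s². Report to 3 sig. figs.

Δg = 4GMr/d³
   = 4 × (6.674 × 10⁻¹¹) × (5.68 × 10²⁶) × (2.52 × 10⁵) / (2.38 × 10⁸)³
   = 2.83 × 10⁻³ m/s²

2.83 × 10⁻³ m/s²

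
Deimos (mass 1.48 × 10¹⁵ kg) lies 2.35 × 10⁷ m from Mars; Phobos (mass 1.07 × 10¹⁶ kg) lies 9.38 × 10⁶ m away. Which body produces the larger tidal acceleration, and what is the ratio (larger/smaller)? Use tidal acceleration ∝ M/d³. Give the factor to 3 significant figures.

Phobos, by a factor of ≈ 114

The tide-raising term goes as M/d³ (the gradient of a 1/d² field).
Deimos: (1.48 × 10¹⁵) / (2.35 × 10⁷)³ = 1.140 × 10⁻⁷
Phobos: (1.07 × 10¹⁶) / (9.38 × 10⁶)³ = 1.297 × 10⁻⁵
Ratio (larger/smaller) = 114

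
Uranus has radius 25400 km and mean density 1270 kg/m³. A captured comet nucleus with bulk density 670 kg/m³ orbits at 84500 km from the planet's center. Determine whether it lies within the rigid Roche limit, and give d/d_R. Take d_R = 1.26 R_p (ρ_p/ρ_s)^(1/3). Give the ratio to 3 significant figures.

outside; d/d_R ≈ 2.13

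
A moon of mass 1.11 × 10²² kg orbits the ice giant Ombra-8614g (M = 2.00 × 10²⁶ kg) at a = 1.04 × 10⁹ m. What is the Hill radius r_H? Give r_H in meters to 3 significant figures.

r_H ≈ a (m/3M)^(1/3)
    = (1.04 × 10⁹) × (1.11 × 10²² / (3 × 2.00 × 10²⁶))^(1/3)
    = 2.75 × 10⁷ m

2.75 × 10⁷ m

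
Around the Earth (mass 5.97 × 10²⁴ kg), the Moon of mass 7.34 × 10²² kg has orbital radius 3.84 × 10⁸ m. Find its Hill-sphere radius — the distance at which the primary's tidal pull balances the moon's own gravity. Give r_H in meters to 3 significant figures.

6.15 × 10⁷ m

r_H ≈ a (m/3M)^(1/3)
    = (3.84 × 10⁸) × (7.34 × 10²² / (3 × 5.97 × 10²⁴))^(1/3)
    = 6.15 × 10⁷ m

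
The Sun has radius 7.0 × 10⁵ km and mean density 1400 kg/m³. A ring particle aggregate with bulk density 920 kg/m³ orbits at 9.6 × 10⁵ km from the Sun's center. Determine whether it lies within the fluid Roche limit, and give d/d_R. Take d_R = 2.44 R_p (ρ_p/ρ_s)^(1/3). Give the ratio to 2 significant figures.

d_R = 2.44 × (7.0 × 10⁵ km) × (1400/920)^(1/3) = 1.965 × 10⁶ km
d/d_R = (9.6 × 10⁵) / (1.965 × 10⁶) = 0.49
Since d/d_R < 1, the body is inside the Roche limit.

inside; d/d_R ≈ 0.49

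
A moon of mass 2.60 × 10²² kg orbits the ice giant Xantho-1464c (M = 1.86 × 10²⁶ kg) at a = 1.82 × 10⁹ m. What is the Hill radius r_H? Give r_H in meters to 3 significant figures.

6.55 × 10⁷ m

r_H ≈ a (m/3M)^(1/3)
    = (1.82 × 10⁹) × (2.60 × 10²² / (3 × 1.86 × 10²⁶))^(1/3)
    = 6.55 × 10⁷ m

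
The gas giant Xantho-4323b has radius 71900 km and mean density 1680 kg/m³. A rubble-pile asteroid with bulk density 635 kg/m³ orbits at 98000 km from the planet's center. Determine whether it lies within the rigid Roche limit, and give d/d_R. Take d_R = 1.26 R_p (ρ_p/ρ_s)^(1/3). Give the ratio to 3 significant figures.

inside; d/d_R ≈ 0.782

d_R = 1.26 × (71900 km) × (1680/635)^(1/3) = 1.253 × 10⁵ km
d/d_R = (98000) / (1.253 × 10⁵) = 0.782
Since d/d_R < 1, the body is inside the Roche limit.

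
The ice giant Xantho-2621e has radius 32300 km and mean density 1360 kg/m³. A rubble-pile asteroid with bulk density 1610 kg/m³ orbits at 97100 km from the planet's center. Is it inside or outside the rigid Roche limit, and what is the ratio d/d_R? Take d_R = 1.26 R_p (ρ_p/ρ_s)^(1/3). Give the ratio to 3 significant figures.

outside; d/d_R ≈ 2.52

d_R = 1.26 × (32300 km) × (1360/1610)^(1/3) = 38470 km
d/d_R = (97100) / (38470) = 2.52
Since d/d_R > 1, the body is outside the Roche limit.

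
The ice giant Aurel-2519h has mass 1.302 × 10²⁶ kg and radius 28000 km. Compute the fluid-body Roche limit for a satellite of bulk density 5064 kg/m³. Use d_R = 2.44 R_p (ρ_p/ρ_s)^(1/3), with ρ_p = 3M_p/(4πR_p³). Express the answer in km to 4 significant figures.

44680 km

ρ_p = 3M_p/(4πR_p³) = 3 × (1.302 × 10²⁶) / (4π × (2.800 × 10⁷ m)³) = 1416 kg/m³
d_R = 2.44 × 28000 km × (1416/5064)^(1/3)
    = 44680 km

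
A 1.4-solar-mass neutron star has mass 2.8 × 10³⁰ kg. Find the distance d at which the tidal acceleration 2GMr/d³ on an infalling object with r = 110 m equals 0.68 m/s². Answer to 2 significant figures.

2GMr/d³ = a_tidal  ⇒  d = (2GMr / a_tidal)^(1/3)
d = (2 × 6.674×10⁻¹¹ × (2.8 × 10³⁰) × (110) / (0.68))^(1/3)
  = 3.9 × 10⁷ m

3.9 × 10⁷ m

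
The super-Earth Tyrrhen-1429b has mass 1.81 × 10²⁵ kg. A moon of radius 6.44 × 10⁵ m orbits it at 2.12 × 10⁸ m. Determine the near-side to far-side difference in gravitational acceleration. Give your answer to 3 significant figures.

a_tidal = 4GMr/d³
        = 4 × (6.674 × 10⁻¹¹) × (1.81 × 10²⁵) × (6.44 × 10⁵) / (2.12 × 10⁸)³
        = 3.27 × 10⁻⁴ m/s²

3.27 × 10⁻⁴ m/s²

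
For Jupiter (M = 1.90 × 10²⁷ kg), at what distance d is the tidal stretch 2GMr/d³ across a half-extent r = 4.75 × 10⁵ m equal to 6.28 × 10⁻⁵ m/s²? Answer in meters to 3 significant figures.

2GMr/d³ = a_tidal  ⇒  d = (2GMr / a_tidal)^(1/3)
d = (2 × 6.674×10⁻¹¹ × (1.90 × 10²⁷) × (4.75 × 10⁵) / (6.28 × 10⁻⁵))^(1/3)
  = 1.24 × 10⁹ m

1.24 × 10⁹ m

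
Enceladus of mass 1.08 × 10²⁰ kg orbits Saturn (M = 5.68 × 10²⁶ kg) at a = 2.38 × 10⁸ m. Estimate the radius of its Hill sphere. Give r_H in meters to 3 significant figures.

r_H ≈ a (m/3M)^(1/3)
    = (2.38 × 10⁸) × (1.08 × 10²⁰ / (3 × 5.68 × 10²⁶))^(1/3)
    = 9.49 × 10⁵ m

9.49 × 10⁵ m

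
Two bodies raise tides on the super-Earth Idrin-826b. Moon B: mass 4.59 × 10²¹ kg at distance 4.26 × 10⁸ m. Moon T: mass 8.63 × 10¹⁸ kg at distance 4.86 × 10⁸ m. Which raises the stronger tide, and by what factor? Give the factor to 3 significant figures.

Moon B, by a factor of ≈ 790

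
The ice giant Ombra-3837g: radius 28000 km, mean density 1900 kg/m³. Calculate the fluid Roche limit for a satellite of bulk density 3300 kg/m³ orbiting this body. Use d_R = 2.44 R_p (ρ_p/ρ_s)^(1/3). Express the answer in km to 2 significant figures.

57000 km

d_R = 2.44 × 28000 km × (1900/3300)^(1/3)
    = 57000 km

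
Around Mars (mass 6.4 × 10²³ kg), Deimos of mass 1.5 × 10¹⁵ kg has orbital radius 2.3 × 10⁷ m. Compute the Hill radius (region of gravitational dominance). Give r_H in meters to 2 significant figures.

2.1 × 10⁴ m

r_H ≈ a (m/3M)^(1/3)
    = (2.3 × 10⁷) × (1.5 × 10¹⁵ / (3 × 6.4 × 10²³))^(1/3)
    = 2.1 × 10⁴ m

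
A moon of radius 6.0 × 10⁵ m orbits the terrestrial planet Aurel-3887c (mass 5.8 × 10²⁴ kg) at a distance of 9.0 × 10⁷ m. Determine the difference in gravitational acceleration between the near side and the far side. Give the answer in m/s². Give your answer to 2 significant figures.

Δg = 4GMr/d³
   = 4 × (6.674 × 10⁻¹¹) × (5.8 × 10²⁴) × (6.0 × 10⁵) / (9.0 × 10⁷)³
   = 1.3 × 10⁻³ m/s²

1.3 × 10⁻³ m/s²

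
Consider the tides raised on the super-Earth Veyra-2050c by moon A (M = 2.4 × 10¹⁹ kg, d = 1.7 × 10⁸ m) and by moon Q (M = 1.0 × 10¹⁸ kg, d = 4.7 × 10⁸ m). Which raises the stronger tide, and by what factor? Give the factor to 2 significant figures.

Moon A, by a factor of ≈ 510

The tide-raising term goes as M/d³ (the gradient of a 1/d² field).
Moon A: (2.4 × 10¹⁹) / (1.7 × 10⁸)³ = 4.885 × 10⁻⁶
Moon Q: (1.0 × 10¹⁸) / (4.7 × 10⁸)³ = 9.632 × 10⁻⁹
Ratio (larger/smaller) = 510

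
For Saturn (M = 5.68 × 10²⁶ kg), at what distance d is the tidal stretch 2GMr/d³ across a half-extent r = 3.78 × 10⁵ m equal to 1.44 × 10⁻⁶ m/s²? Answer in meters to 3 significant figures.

2.71 × 10⁹ m

2GMr/d³ = a_tidal  ⇒  d = (2GMr / a_tidal)^(1/3)
d = (2 × 6.674×10⁻¹¹ × (5.68 × 10²⁶) × (3.78 × 10⁵) / (1.44 × 10⁻⁶))^(1/3)
  = 2.71 × 10⁹ m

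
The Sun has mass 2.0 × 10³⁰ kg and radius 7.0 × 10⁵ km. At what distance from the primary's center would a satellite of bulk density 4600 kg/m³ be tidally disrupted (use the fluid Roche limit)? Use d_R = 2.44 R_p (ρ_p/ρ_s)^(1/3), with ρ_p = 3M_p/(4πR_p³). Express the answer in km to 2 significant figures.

ρ_p = 3M_p/(4πR_p³) = 3 × (2.0 × 10³⁰) / (4π × (7.0 × 10⁸ m)³) = 1400 kg/m³
d_R = 2.44 × 7.0 × 10⁵ km × (1400/4600)^(1/3)
    = 1.1 × 10⁶ km

1.1 × 10⁶ km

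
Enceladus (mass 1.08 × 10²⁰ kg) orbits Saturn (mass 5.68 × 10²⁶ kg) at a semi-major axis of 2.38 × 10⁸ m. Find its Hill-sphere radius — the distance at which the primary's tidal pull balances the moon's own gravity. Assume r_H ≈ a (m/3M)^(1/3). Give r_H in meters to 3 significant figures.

r_H ≈ a (m/3M)^(1/3)
    = (2.38 × 10⁸) × (1.08 × 10²⁰ / (3 × 5.68 × 10²⁶))^(1/3)
    = 9.49 × 10⁵ m

9.49 × 10⁵ m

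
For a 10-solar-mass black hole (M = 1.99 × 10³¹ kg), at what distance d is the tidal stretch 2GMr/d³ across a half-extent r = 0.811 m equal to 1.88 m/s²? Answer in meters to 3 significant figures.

2GMr/d³ = a_tidal  ⇒  d = (2GMr / a_tidal)^(1/3)
d = (2 × 6.674×10⁻¹¹ × (1.99 × 10³¹) × (0.811) / (1.88))^(1/3)
  = 1.05 × 10⁷ m

1.05 × 10⁷ m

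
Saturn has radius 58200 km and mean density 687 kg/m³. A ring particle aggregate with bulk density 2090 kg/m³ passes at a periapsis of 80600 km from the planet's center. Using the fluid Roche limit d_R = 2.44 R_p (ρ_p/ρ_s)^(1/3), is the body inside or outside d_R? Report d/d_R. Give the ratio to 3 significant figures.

d_R = 2.44 × (58200 km) × (687/2090)^(1/3) = 98010 km
d/d_R = (80600) / (98010) = 0.822
Since d/d_R < 1, the body is inside the Roche limit.

inside; d/d_R ≈ 0.822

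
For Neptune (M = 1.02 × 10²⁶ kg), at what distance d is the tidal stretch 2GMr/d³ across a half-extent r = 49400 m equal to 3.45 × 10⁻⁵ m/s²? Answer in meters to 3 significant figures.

2GMr/d³ = a_tidal  ⇒  d = (2GMr / a_tidal)^(1/3)
d = (2 × 6.674×10⁻¹¹ × (1.02 × 10²⁶) × (49400) / (3.45 × 10⁻⁵))^(1/3)
  = 2.69 × 10⁸ m

2.69 × 10⁸ m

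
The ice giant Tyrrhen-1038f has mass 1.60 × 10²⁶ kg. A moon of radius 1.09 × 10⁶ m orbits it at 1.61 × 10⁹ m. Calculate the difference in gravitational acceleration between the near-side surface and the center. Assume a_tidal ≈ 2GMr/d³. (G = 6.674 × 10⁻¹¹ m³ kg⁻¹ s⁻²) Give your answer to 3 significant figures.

Δg = 2GMr/d³
   = 2 × (6.674 × 10⁻¹¹) × (1.60 × 10²⁶) × (1.09 × 10⁶) / (1.61 × 10⁹)³
   = 5.58 × 10⁻⁶ m/s²

5.58 × 10⁻⁶ m/s²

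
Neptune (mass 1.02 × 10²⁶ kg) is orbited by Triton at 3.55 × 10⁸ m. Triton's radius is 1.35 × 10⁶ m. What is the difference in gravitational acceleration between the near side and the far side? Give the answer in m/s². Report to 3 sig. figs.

8.22 × 10⁻⁴ m/s²

The field gradient is 2GM/d³; across the full diameter 2r the difference is 4GMr/d³.
Δg = 4GMr/d³
   = 4 × (6.674 × 10⁻¹¹) × (1.02 × 10²⁶) × (1.35 × 10⁶) / (3.55 × 10⁸)³
   = 8.22 × 10⁻⁴ m/s²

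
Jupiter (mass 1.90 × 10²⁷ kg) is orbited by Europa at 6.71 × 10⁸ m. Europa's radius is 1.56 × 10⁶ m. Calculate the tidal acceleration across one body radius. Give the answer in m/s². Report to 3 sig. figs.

a_tidal = 2GMr/d³
        = 2 × (6.674 × 10⁻¹¹) × (1.90 × 10²⁷) × (1.56 × 10⁶) / (6.71 × 10⁸)³
        = 1.31 × 10⁻³ m/s²

1.31 × 10⁻³ m/s²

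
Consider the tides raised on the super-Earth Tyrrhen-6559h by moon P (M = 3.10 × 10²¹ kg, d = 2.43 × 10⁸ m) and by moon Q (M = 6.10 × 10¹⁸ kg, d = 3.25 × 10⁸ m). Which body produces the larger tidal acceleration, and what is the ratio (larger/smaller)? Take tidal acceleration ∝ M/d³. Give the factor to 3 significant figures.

Tidal acceleration ∝ M/d³, so compare M/d³ for each.
Moon P: (3.10 × 10²¹) / (2.43 × 10⁸)³ = 2.160 × 10⁻⁴
Moon Q: (6.10 × 10¹⁸) / (3.25 × 10⁸)³ = 1.777 × 10⁻⁷
Ratio (larger/smaller) = 1220

Moon P, by a factor of ≈ 1220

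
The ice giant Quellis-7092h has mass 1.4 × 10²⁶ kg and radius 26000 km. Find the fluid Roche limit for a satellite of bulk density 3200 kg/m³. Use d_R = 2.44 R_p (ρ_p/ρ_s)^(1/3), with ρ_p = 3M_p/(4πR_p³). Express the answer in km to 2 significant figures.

ρ_p = 3M_p/(4πR_p³) = 3 × (1.4 × 10²⁶) / (4π × (2.6 × 10⁷ m)³) = 1900 kg/m³
d_R = 2.44 × 26000 km × (1900/3200)^(1/3)
    = 53000 km

53000 km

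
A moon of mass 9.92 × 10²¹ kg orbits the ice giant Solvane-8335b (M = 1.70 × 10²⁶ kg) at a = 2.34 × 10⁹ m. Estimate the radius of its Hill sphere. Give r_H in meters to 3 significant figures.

6.29 × 10⁷ m

r_H ≈ a (m/3M)^(1/3)
    = (2.34 × 10⁹) × (9.92 × 10²¹ / (3 × 1.70 × 10²⁶))^(1/3)
    = 6.29 × 10⁷ m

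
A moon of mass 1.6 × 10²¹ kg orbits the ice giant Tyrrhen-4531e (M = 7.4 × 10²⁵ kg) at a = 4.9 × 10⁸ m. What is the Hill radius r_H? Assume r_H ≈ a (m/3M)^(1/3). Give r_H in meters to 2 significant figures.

9.5 × 10⁶ m

r_H ≈ a (m/3M)^(1/3)
    = (4.9 × 10⁸) × (1.6 × 10²¹ / (3 × 7.4 × 10²⁵))^(1/3)
    = 9.5 × 10⁶ m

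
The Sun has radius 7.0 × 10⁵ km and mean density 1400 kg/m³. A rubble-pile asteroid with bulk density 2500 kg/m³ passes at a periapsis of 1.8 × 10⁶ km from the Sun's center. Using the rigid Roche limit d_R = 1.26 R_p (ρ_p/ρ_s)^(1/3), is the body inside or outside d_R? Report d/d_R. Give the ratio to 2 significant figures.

d_R = 1.26 × (7.0 × 10⁵ km) × (1400/2500)^(1/3) = 7.270 × 10⁵ km
d/d_R = (1.8 × 10⁶) / (7.270 × 10⁵) = 2.5
Since d/d_R > 1, the body is outside the Roche limit.

outside; d/d_R ≈ 2.5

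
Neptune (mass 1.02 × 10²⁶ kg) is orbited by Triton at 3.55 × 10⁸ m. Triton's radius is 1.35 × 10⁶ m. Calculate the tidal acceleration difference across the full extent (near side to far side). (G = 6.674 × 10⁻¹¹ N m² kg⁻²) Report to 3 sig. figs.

8.22 × 10⁻⁴ m/s²

The field gradient is 2GM/d³; across the full diameter 2r the difference is 4GMr/d³.
Δg = 4GMr/d³
   = 4 × (6.674 × 10⁻¹¹) × (1.02 × 10²⁶) × (1.35 × 10⁶) / (3.55 × 10⁸)³
   = 8.22 × 10⁻⁴ m/s²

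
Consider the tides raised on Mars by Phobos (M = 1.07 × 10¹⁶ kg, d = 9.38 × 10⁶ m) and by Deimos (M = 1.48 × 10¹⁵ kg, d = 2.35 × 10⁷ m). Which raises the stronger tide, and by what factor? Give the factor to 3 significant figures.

Phobos, by a factor of ≈ 114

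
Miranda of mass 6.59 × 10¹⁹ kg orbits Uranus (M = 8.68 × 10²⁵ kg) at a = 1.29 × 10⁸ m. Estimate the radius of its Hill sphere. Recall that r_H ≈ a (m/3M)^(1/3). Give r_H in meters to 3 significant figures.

8.16 × 10⁵ m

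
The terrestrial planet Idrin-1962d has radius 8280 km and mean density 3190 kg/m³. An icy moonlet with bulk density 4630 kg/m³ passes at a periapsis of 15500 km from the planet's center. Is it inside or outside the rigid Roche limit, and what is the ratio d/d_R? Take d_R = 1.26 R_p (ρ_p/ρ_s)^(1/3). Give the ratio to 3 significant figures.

outside; d/d_R ≈ 1.68

d_R = 1.26 × (8280 km) × (3190/4630)^(1/3) = 9214 km
d/d_R = (15500) / (9214) = 1.68
Since d/d_R > 1, the body is outside the Roche limit.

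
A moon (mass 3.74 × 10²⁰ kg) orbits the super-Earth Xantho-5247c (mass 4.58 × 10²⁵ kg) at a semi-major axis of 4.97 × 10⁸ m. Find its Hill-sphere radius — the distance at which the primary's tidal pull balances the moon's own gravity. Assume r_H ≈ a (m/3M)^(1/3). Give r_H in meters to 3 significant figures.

r_H ≈ a (m/3M)^(1/3)
    = (4.97 × 10⁸) × (3.74 × 10²⁰ / (3 × 4.58 × 10²⁵))^(1/3)
    = 6.94 × 10⁶ m

6.94 × 10⁶ m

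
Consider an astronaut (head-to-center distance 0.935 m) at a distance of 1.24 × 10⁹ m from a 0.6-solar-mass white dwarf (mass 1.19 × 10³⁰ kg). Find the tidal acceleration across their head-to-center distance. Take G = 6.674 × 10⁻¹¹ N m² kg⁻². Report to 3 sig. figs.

7.79 × 10⁻⁸ m/s²

a_tidal = 2GMr/d³
        = 2 × (6.674 × 10⁻¹¹) × (1.19 × 10³⁰) × (0.935) / (1.24 × 10⁹)³
        = 7.79 × 10⁻⁸ m/s²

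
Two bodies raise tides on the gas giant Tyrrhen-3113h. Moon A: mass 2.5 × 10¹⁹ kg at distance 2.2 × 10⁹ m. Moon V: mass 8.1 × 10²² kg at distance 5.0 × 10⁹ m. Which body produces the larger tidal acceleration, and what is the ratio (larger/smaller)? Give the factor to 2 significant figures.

Moon V, by a factor of ≈ 280

The tide-raising term goes as M/d³ (the gradient of a 1/d² field).
Moon A: (2.5 × 10¹⁹) / (2.2 × 10⁹)³ = 2.348 × 10⁻⁹
Moon V: (8.1 × 10²²) / (5.0 × 10⁹)³ = 6.480 × 10⁻⁷
Ratio (larger/smaller) = 280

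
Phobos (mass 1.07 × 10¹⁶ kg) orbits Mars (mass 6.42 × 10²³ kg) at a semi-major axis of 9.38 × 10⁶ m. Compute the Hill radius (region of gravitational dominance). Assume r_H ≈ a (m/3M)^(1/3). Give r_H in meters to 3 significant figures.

1.66 × 10⁴ m

r_H ≈ a (m/3M)^(1/3)
    = (9.38 × 10⁶) × (1.07 × 10¹⁶ / (3 × 6.42 × 10²³))^(1/3)
    = 1.66 × 10⁴ m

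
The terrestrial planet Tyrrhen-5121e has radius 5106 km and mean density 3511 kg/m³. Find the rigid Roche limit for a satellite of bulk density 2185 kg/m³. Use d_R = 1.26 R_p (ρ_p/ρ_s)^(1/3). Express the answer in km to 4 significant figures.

d_R = 1.26 × 5106 km × (3511/2185)^(1/3)
    = 7535 km

7535 km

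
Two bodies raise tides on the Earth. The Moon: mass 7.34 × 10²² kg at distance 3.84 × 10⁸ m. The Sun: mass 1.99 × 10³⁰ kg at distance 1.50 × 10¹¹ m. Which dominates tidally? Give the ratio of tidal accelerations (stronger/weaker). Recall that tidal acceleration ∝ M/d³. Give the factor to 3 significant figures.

The tide-raising term goes as M/d³ (the gradient of a 1/d² field).
The Moon: (7.34 × 10²²) / (3.84 × 10⁸)³ = 1.296 × 10⁻³
The Sun: (1.99 × 10³⁰) / (1.50 × 10¹¹)³ = 5.896 × 10⁻⁴
Ratio (larger/smaller) = 2.20

The Moon, by a factor of ≈ 2.20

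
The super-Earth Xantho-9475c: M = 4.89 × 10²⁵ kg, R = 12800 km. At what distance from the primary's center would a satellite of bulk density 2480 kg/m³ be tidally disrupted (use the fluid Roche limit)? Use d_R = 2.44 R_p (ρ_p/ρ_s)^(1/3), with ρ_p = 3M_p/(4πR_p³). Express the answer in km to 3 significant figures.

ρ_p = 3M_p/(4πR_p³) = 3 × (4.89 × 10²⁵) / (4π × (1.28 × 10⁷ m)³) = 5570 kg/m³
d_R = 2.44 × 12800 km × (5570/2480)^(1/3)
    = 40900 km

40900 km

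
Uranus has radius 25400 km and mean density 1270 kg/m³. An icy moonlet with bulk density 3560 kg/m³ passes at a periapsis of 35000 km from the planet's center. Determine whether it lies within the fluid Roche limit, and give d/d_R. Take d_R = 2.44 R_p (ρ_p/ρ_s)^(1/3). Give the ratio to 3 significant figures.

inside; d/d_R ≈ 0.796

d_R = 2.44 × (25400 km) × (1270/3560)^(1/3) = 43950 km
d/d_R = (35000) / (43950) = 0.796
Since d/d_R < 1, the body is inside the Roche limit.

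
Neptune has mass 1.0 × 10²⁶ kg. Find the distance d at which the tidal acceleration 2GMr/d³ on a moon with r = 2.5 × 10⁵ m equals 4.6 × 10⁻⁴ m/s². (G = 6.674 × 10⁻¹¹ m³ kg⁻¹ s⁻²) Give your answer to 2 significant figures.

2GMr/d³ = a_tidal  ⇒  d = (2GMr / a_tidal)^(1/3)
d = (2 × 6.674×10⁻¹¹ × (1.0 × 10²⁶) × (2.5 × 10⁵) / (4.6 × 10⁻⁴))^(1/3)
  = 1.9 × 10⁸ m

1.9 × 10⁸ m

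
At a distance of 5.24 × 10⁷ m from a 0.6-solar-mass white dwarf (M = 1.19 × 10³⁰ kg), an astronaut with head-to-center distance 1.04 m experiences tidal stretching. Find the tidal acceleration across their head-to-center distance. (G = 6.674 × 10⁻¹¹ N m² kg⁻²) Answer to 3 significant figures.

1.15 × 10⁻³ m/s²

a_tidal = 2GMr/d³
        = 2 × (6.674 × 10⁻¹¹) × (1.19 × 10³⁰) × (1.04) / (5.24 × 10⁷)³
        = 1.15 × 10⁻³ m/s²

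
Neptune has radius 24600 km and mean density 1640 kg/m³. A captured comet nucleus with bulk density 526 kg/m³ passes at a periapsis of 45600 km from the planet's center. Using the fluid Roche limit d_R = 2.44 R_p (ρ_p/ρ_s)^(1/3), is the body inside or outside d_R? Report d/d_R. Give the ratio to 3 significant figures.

d_R = 2.44 × (24600 km) × (1640/526)^(1/3) = 87690 km
d/d_R = (45600) / (87690) = 0.520
Since d/d_R < 1, the body is inside the Roche limit.

inside; d/d_R ≈ 0.520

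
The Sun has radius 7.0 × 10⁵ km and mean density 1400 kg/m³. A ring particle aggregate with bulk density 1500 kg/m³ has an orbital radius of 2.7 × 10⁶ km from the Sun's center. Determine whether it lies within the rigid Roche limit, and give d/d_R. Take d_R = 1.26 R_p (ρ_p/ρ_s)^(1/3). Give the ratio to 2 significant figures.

outside; d/d_R ≈ 3.1

d_R = 1.26 × (7.0 × 10⁵ km) × (1400/1500)^(1/3) = 8.619 × 10⁵ km
d/d_R = (2.7 × 10⁶) / (8.619 × 10⁵) = 3.1
Since d/d_R > 1, the body is outside the Roche limit.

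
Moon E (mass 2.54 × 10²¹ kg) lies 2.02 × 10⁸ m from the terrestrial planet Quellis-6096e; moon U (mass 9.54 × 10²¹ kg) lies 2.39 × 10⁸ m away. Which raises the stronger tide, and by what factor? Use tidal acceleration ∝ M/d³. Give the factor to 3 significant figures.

The tide-raising term goes as M/d³ (the gradient of a 1/d² field).
Moon E: (2.54 × 10²¹) / (2.02 × 10⁸)³ = 3.082 × 10⁻⁴
Moon U: (9.54 × 10²¹) / (2.39 × 10⁸)³ = 6.988 × 10⁻⁴
Ratio (larger/smaller) = 2.27

Moon U, by a factor of ≈ 2.27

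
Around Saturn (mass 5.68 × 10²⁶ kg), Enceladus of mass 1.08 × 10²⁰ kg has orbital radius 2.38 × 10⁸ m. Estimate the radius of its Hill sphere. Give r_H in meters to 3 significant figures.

r_H ≈ a (m/3M)^(1/3)
    = (2.38 × 10⁸) × (1.08 × 10²⁰ / (3 × 5.68 × 10²⁶))^(1/3)
    = 9.49 × 10⁵ m

9.49 × 10⁵ m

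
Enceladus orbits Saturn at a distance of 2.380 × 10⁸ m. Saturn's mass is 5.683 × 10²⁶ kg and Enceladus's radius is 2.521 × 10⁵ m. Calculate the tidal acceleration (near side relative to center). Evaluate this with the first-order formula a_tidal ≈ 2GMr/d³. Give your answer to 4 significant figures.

1.419 × 10⁻³ m/s²

a_tidal = 2GMr/d³
        = 2 × (6.674 × 10⁻¹¹) × (5.683 × 10²⁶) × (2.521 × 10⁵) / (2.380 × 10⁸)³
        = 1.419 × 10⁻³ m/s²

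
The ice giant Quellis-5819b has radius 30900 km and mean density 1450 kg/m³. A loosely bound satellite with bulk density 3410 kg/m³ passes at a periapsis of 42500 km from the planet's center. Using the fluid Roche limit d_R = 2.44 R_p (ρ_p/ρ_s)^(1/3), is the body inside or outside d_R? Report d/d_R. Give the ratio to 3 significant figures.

inside; d/d_R ≈ 0.750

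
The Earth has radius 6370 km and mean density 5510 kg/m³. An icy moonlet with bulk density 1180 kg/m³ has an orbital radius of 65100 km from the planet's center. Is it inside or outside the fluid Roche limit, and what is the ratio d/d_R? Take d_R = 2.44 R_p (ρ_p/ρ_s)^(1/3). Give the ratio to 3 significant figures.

outside; d/d_R ≈ 2.51

d_R = 2.44 × (6370 km) × (5510/1180)^(1/3) = 25980 km
d/d_R = (65100) / (25980) = 2.51
Since d/d_R > 1, the body is outside the Roche limit.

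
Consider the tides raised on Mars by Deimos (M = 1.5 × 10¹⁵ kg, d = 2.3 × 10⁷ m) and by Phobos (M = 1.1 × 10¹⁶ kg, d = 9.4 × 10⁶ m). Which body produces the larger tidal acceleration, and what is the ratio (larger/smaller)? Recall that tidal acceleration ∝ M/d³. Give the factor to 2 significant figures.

Compare M/d³ for the two perturbers:
Deimos: (1.5 × 10¹⁵) / (2.3 × 10⁷)³ = 1.233 × 10⁻⁷
Phobos: (1.1 × 10¹⁶) / (9.4 × 10⁶)³ = 1.324 × 10⁻⁵
Ratio (larger/smaller) = 110

Phobos, by a factor of ≈ 110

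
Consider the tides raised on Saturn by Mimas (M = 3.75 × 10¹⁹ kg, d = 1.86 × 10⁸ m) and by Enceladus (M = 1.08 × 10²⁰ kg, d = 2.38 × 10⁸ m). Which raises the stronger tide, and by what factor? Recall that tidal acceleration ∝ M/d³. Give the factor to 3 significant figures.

Enceladus, by a factor of ≈ 1.37

Tidal acceleration ∝ M/d³, so compare M/d³ for each.
Mimas: (3.75 × 10¹⁹) / (1.86 × 10⁸)³ = 5.828 × 10⁻⁶
Enceladus: (1.08 × 10²⁰) / (2.38 × 10⁸)³ = 8.011 × 10⁻⁶
Ratio (larger/smaller) = 1.37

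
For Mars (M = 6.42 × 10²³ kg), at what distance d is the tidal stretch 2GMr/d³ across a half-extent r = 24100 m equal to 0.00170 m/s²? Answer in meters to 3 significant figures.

1.07 × 10⁷ m

2GMr/d³ = a_tidal  ⇒  d = (2GMr / a_tidal)^(1/3)
d = (2 × 6.674×10⁻¹¹ × (6.42 × 10²³) × (24100) / (0.00170))^(1/3)
  = 1.07 × 10⁷ m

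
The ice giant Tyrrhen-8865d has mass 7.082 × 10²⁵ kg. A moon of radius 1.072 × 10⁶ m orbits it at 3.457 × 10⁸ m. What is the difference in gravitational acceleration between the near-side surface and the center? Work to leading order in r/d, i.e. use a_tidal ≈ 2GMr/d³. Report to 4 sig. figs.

2.453 × 10⁻⁴ m/s²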